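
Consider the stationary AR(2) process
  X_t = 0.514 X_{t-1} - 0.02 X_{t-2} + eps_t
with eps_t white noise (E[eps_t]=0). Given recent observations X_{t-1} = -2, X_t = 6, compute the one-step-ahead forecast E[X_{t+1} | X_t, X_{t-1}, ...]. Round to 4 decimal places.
E[X_{t+1} \mid \mathcal F_t] = 3.1240

For an AR(p) model X_t = c + sum_i phi_i X_{t-i} + eps_t, the
one-step-ahead conditional mean is
  E[X_{t+1} | X_t, ...] = c + sum_i phi_i X_{t+1-i}.
Substitute known values:
  E[X_{t+1} | ...] = (0.514) * (6) + (-0.02) * (-2)
                   = 3.1240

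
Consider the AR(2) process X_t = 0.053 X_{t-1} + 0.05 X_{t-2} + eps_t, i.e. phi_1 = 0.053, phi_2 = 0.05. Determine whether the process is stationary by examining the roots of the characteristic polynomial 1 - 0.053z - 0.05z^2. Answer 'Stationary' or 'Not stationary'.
\text{Stationary}

The AR(p) characteristic polynomial is P(z) = 1 - 0.053z - 0.05z^2.
Stationarity requires all roots to lie outside the unit circle, i.e. |z| > 1 for every root.
Set 1 + (-0.053) z + (-0.05) z^2 = 0, i.e. a z^2 + b z + c = 0 with a = -0.05, b = -0.053, c = 1.
Discriminant D = b^2 - 4ac = (-0.053)^2 - 4*(-0.05)*1 = 0.002809 - (-0.2) = 0.202809.
D >= 0, so the roots are real: z = (-b +/- sqrt(D)) / (2a) = (0.053 +/- 0.450343) / (-0.1).
  z_1 = (0.053 + 0.450343) / (-0.1) = -5.0334,   |z_1| = 5.0334.
  z_2 = (0.053 - 0.450343) / (-0.1) = 3.9734,   |z_2| = 3.9734.
Moduli of all roots: 5.0334, 3.9734.
All moduli strictly greater than 1? Yes.
Verdict: Stationary.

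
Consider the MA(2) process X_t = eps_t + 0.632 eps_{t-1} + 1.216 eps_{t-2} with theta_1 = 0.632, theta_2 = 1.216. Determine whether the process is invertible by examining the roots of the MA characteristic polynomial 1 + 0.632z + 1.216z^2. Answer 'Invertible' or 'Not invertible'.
\text{Not invertible}

The MA(q) characteristic polynomial is P(z) = 1 + 0.632z + 1.216z^2.
Invertibility requires all roots to lie outside the unit circle, i.e. |z| > 1 for every root.
Set 1 + (0.632) z + (1.216) z^2 = 0, i.e. a z^2 + b z + c = 0 with a = 1.216, b = 0.632, c = 1.
Discriminant D = b^2 - 4ac = (0.632)^2 - 4*(1.216)*1 = 0.399424 - (4.864) = -4.464576.
D < 0, so the roots are the complex-conjugate pair z = (-b +/- i sqrt(-D)) / (2a) = -0.2599 +/- 0.8688i.
For a conjugate pair |z|^2 = z * conj(z) = (product of roots) = c/a = 1/(1.216) = 0.822368, so |z| = sqrt(0.822368) = 0.9068 for both roots.
Moduli of all roots: 0.9068, 0.9068.
All moduli strictly greater than 1? No.
Verdict: Not invertible.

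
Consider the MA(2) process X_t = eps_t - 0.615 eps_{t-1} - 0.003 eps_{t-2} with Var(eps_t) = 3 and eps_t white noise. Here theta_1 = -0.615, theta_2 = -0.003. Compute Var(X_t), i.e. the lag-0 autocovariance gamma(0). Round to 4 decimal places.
\gamma(0) = 4.1347

For an MA(q) process X_t = eps_t + sum_i theta_i eps_{t-i} with
Var(eps_t) = sigma^2, the variance is
  gamma(0) = sigma^2 * (1 + sum_i theta_i^2).
  sum_i theta_i^2 = (-0.615)^2 + (-0.003)^2 = 0.378225 + 0.000009 = 0.378234.
  gamma(0) = 3 * (1 + 0.378234) = 3 * 1.378234 = 4.134702, which rounds to 4.1347.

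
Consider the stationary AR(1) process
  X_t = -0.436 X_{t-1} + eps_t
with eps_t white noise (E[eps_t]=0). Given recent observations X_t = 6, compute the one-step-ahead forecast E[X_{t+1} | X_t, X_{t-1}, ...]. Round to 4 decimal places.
E[X_{t+1} \mid \mathcal F_t] = -2.6160

For an AR(p) model X_t = c + sum_i phi_i X_{t-i} + eps_t, the
one-step-ahead conditional mean is
  E[X_{t+1} | X_t, ...] = c + sum_i phi_i X_{t+1-i}.
Substitute known values:
  E[X_{t+1} | ...] = (-0.436) * (6)
                   = -2.6160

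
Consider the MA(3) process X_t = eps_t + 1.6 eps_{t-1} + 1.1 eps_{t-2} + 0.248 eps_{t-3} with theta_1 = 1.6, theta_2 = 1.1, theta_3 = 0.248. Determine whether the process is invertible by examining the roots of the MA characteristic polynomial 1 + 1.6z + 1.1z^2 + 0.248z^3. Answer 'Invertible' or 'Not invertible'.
\text{Invertible}

The MA(q) characteristic polynomial is P(z) = 1 + 1.6z + 1.1z^2 + 0.248z^3.
Invertibility requires all roots to lie outside the unit circle, i.e. |z| > 1 for every root.
Degree 3: look for a simple real root z0 first, then factor out (1 - z/z0) and solve the remaining quadratic.
Testing z0 = -2.5: P(-2.5) = 1 + (1.6)(-2.5) + (1.1)(-2.5)^2 + (0.248)(-2.5)^3
  = 1 + (-4) + (6.875) + (-3.875) = 0.  So z_0 = -2.5 is a root, |z_0| = 2.5.
Divide out the factor (1 + 0.4 z) = (1 - z/z0) (since 1/z0 = -0.4):
  P(z) = (1 + 0.4 z)(1 + (1.2) z + (0.62) z^2)
  [check: z-coef 1.2 - (-0.4) = 1.6; z^2-coef 0.62 - (-0.4)(1.2) = 1.1; z^3-coef -(-0.4)(0.62) = 0.248.]
Remaining roots from the quadratic factor 1 + (1.2) z + (0.62) z^2:
  Set 1 + (1.2) z + (0.62) z^2 = 0, i.e. a z^2 + b z + c = 0 with a = 0.62, b = 1.2, c = 1.
  Discriminant D = b^2 - 4ac = (1.2)^2 - 4*(0.62)*1 = 1.44 - (2.48) = -1.04.
  D < 0, so the roots are the complex-conjugate pair z = (-b +/- i sqrt(-D)) / (2a) = -0.9677 +/- 0.8224i.
  For a conjugate pair |z|^2 = z * conj(z) = (product of roots) = c/a = 1/(0.62) = 1.612903, so |z| = sqrt(1.612903) = 1.27 for both roots.
Moduli of all roots: 2.5000, 1.2700, 1.2700.
All moduli strictly greater than 1? Yes.
Verdict: Invertible.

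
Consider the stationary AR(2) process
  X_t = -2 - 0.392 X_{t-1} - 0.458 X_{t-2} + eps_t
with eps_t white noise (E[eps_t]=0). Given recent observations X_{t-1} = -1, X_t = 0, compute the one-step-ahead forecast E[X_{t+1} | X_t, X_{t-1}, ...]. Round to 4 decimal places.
E[X_{t+1} \mid \mathcal F_t] = -1.5420

For an AR(p) model X_t = c + sum_i phi_i X_{t-i} + eps_t, the
one-step-ahead conditional mean is
  E[X_{t+1} | X_t, ...] = c + sum_i phi_i X_{t+1-i}.
Substitute known values:
  E[X_{t+1} | ...] = -2 + (-0.392) * (0) + (-0.458) * (-1)
                   = -1.5420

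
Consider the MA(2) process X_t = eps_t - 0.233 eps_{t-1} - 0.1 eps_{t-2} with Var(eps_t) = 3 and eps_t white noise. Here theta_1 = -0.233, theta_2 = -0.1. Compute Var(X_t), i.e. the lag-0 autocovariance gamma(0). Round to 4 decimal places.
\gamma(0) = 3.1929

For an MA(q) process X_t = eps_t + sum_i theta_i eps_{t-i} with
Var(eps_t) = sigma^2, the variance is
  gamma(0) = sigma^2 * (1 + sum_i theta_i^2).
  sum_i theta_i^2 = (-0.233)^2 + (-0.1)^2 = 0.054289 + 0.01 = 0.064289.
  gamma(0) = 3 * (1 + 0.064289) = 3 * 1.064289 = 3.192867, which rounds to 3.1929.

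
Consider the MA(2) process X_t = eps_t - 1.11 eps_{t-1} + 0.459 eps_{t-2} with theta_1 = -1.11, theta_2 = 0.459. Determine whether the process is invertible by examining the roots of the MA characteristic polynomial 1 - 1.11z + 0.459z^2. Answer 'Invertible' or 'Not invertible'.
\text{Invertible}

The MA(q) characteristic polynomial is P(z) = 1 - 1.11z + 0.459z^2.
Invertibility requires all roots to lie outside the unit circle, i.e. |z| > 1 for every root.
Set 1 + (-1.11) z + (0.459) z^2 = 0, i.e. a z^2 + b z + c = 0 with a = 0.459, b = -1.11, c = 1.
Discriminant D = b^2 - 4ac = (-1.11)^2 - 4*(0.459)*1 = 1.2321 - (1.836) = -0.6039.
D < 0, so the roots are the complex-conjugate pair z = (-b +/- i sqrt(-D)) / (2a) = 1.2092 +/- 0.8465i.
For a conjugate pair |z|^2 = z * conj(z) = (product of roots) = c/a = 1/(0.459) = 2.178649, so |z| = sqrt(2.178649) = 1.476 for both roots.
Moduli of all roots: 1.4760, 1.4760.
All moduli strictly greater than 1? Yes.
Verdict: Invertible.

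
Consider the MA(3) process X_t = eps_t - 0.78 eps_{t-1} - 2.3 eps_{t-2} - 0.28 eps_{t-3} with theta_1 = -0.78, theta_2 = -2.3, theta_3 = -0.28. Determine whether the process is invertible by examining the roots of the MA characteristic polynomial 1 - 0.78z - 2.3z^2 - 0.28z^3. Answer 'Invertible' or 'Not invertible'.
\text{Not invertible}

The MA(q) characteristic polynomial is P(z) = 1 - 0.78z - 2.3z^2 - 0.28z^3.
Invertibility requires all roots to lie outside the unit circle, i.e. |z| > 1 for every root.
Degree 3: look for a simple real root z0 first, then factor out (1 - z/z0) and solve the remaining quadratic.
Testing z0 = 0.5: P(0.5) = 1 + (-0.78)(0.5) + (-2.3)(0.5)^2 + (-0.28)(0.5)^3
  = 1 + (-0.39) + (-0.575) + (-0.035) = 0.  So z_0 = 0.5 is a root, |z_0| = 0.5.
Divide out the factor (1 - 2 z) = (1 - z/z0) (since 1/z0 = 2):
  P(z) = (1 - 2 z)(1 + (1.22) z + (0.14) z^2)
  [check: z-coef 1.22 - (2) = -0.78; z^2-coef 0.14 - (2)(1.22) = -2.3; z^3-coef -(2)(0.14) = -0.28.]
Remaining roots from the quadratic factor 1 + (1.22) z + (0.14) z^2:
  Set 1 + (1.22) z + (0.14) z^2 = 0, i.e. a z^2 + b z + c = 0 with a = 0.14, b = 1.22, c = 1.
  Discriminant D = b^2 - 4ac = (1.22)^2 - 4*(0.14)*1 = 1.4884 - (0.56) = 0.9284.
  D >= 0, so the roots are real: z = (-b +/- sqrt(D)) / (2a) = (-1.22 +/- 0.963535) / (0.28).
    z_1 = (-1.22 + 0.963535) / (0.28) = -0.9159,   |z_1| = 0.9159.
    z_2 = (-1.22 - 0.963535) / (0.28) = -7.7983,   |z_2| = 7.7983.
Moduli of all roots: 0.5000, 0.9159, 7.7983.
All moduli strictly greater than 1? No.
Verdict: Not invertible.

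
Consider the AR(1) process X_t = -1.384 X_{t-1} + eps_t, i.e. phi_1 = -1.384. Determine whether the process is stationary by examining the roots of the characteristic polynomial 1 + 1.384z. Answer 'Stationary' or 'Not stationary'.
\text{Not stationary}

The AR(p) characteristic polynomial is P(z) = 1 + 1.384z.
Stationarity requires all roots to lie outside the unit circle, i.e. |z| > 1 for every root.
This is linear in z: 1 + (1.384) z = 0  =>  z = -1/(1.384) = -0.722543,  |z| = 0.722543.
Moduli of all roots: 0.7225.
All moduli strictly greater than 1? No.
Verdict: Not stationary.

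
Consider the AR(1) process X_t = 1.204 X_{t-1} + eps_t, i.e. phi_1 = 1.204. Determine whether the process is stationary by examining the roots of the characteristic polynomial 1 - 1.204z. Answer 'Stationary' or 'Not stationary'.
\text{Not stationary}

The AR(p) characteristic polynomial is P(z) = 1 - 1.204z.
Stationarity requires all roots to lie outside the unit circle, i.e. |z| > 1 for every root.
This is linear in z: 1 + (-1.204) z = 0  =>  z = -1/(-1.204) = 0.830565,  |z| = 0.830565.
Moduli of all roots: 0.8306.
All moduli strictly greater than 1? No.
Verdict: Not stationary.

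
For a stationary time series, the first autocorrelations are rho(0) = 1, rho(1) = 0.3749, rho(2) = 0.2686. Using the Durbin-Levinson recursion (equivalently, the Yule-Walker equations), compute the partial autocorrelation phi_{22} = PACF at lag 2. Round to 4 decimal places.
\phi_{22} = 0.1490

The PACF at lag k is phi_{kk}, the last component of the solution
to the Yule-Walker system G_k phi = r_k where
  (G_k)_{ij} = rho(|i - j|), (r_k)_i = rho(i), i,j = 1..k.
Equivalently, Durbin-Levinson gives phi_{kk} iteratively:
  phi_{11} = rho(1)
  phi_{kk} = [rho(k) - sum_{j=1..k-1} phi_{k-1,j} rho(k-j)]
            / [1 - sum_{j=1..k-1} phi_{k-1,j} rho(j)],
  phi_{k,j} = phi_{k-1,j} - phi_{kk} phi_{k-1,k-j},  j = 1..k-1.
Step k = 1:
  phi_11 = rho(1) = 0.3749.
Step k = 2:
  phi_22 = [rho(2) - phi_11 rho(1)] / [1 - phi_11 rho(1)] = [0.2686 - (0.3749)(0.3749)] / [1 - (0.3749)(0.3749)]
         = 0.12804999 / 0.85944999 = 0.149.
Therefore phi_{22} = 0.1490.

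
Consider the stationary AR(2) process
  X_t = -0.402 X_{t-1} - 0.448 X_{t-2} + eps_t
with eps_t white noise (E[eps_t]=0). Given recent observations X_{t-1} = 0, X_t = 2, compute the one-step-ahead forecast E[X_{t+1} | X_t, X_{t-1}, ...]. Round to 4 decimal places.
E[X_{t+1} \mid \mathcal F_t] = -0.8040

For an AR(p) model X_t = c + sum_i phi_i X_{t-i} + eps_t, the
one-step-ahead conditional mean is
  E[X_{t+1} | X_t, ...] = c + sum_i phi_i X_{t+1-i}.
Substitute known values:
  E[X_{t+1} | ...] = (-0.402) * (2) + (-0.448) * (0)
                   = -0.8040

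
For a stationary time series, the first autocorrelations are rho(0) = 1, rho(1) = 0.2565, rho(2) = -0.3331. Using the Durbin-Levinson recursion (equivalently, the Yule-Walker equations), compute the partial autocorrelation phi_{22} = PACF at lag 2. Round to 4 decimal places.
\phi_{22} = -0.4270

The PACF at lag k is phi_{kk}, the last component of the solution
to the Yule-Walker system G_k phi = r_k where
  (G_k)_{ij} = rho(|i - j|), (r_k)_i = rho(i), i,j = 1..k.
Equivalently, Durbin-Levinson gives phi_{kk} iteratively:
  phi_{11} = rho(1)
  phi_{kk} = [rho(k) - sum_{j=1..k-1} phi_{k-1,j} rho(k-j)]
            / [1 - sum_{j=1..k-1} phi_{k-1,j} rho(j)],
  phi_{k,j} = phi_{k-1,j} - phi_{kk} phi_{k-1,k-j},  j = 1..k-1.
Step k = 1:
  phi_11 = rho(1) = 0.2565.
Step k = 2:
  phi_22 = [rho(2) - phi_11 rho(1)] / [1 - phi_11 rho(1)] = [-0.3331 - (0.2565)(0.2565)] / [1 - (0.2565)(0.2565)]
         = -0.39889225 / 0.93420775 = -0.427.
Therefore phi_{22} = -0.4270.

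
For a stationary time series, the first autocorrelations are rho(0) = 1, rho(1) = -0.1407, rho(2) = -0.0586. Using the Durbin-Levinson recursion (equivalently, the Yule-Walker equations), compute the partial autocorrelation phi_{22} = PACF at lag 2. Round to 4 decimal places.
\phi_{22} = -0.0800

The PACF at lag k is phi_{kk}, the last component of the solution
to the Yule-Walker system G_k phi = r_k where
  (G_k)_{ij} = rho(|i - j|), (r_k)_i = rho(i), i,j = 1..k.
Equivalently, Durbin-Levinson gives phi_{kk} iteratively:
  phi_{11} = rho(1)
  phi_{kk} = [rho(k) - sum_{j=1..k-1} phi_{k-1,j} rho(k-j)]
            / [1 - sum_{j=1..k-1} phi_{k-1,j} rho(j)],
  phi_{k,j} = phi_{k-1,j} - phi_{kk} phi_{k-1,k-j},  j = 1..k-1.
Step k = 1:
  phi_11 = rho(1) = -0.1407.
Step k = 2:
  phi_22 = [rho(2) - phi_11 rho(1)] / [1 - phi_11 rho(1)] = [-0.0586 - (-0.1407)(-0.1407)] / [1 - (-0.1407)(-0.1407)]
         = -0.07839649 / 0.98020351 = -0.08.
Therefore phi_{22} = -0.0800.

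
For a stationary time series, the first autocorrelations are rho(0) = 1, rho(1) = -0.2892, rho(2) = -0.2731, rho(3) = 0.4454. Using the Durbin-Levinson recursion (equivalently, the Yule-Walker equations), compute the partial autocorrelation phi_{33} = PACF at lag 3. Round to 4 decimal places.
\phi_{33} = 0.2869

The PACF at lag k is phi_{kk}, the last component of the solution
to the Yule-Walker system G_k phi = r_k where
  (G_k)_{ij} = rho(|i - j|), (r_k)_i = rho(i), i,j = 1..k.
Equivalently, Durbin-Levinson gives phi_{kk} iteratively:
  phi_{11} = rho(1)
  phi_{kk} = [rho(k) - sum_{j=1..k-1} phi_{k-1,j} rho(k-j)]
            / [1 - sum_{j=1..k-1} phi_{k-1,j} rho(j)],
  phi_{k,j} = phi_{k-1,j} - phi_{kk} phi_{k-1,k-j},  j = 1..k-1.
Step k = 1:
  phi_11 = rho(1) = -0.2892.
Step k = 2:
  phi_22 = [rho(2) - phi_11 rho(1)] / [1 - phi_11 rho(1)] = [-0.2731 - (-0.2892)(-0.2892)] / [1 - (-0.2892)(-0.2892)]
         = -0.35673664 / 0.91636336 = -0.389296.
  Update: phi_21 = phi_11 - phi_22 phi_11 = -0.2892 - (-0.389296)(-0.2892) = -0.401784.
Step k = 3:
  phi_33 = [rho(3) - phi_21 rho(2) - phi_22 rho(1)] / [1 - phi_21 rho(1) - phi_22 rho(2)]
    numerator   = 0.4454 - (-0.401784)(-0.2731) - (-0.389296)(-0.2892) = 0.22308826
    denominator = 1 - (-0.401784)(-0.2892) - (-0.389296)(-0.2731) = 0.77748719
  phi_33 = 0.22308826 / 0.77748719 = 0.2869.
Therefore phi_{33} = 0.2869.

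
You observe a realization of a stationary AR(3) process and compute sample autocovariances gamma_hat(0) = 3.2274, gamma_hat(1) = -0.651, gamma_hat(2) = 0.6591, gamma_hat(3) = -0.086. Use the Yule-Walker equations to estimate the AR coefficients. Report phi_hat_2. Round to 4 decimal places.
\hat\phi_{2} = 0.1780

The Yule-Walker equations for an AR(p) process read, in matrix form,
  Gamma_p phi = r_p,   with   (Gamma_p)_{ij} = gamma(|i - j|),
                       (r_p)_i = gamma(i),   i,j = 1..p.
Substitute the sample gammas (Toeplitz matrix and right-hand side of size 3):
  Gamma_p = [[3.2274, -0.651, 0.6591], [-0.651, 3.2274, -0.651], [0.6591, -0.651, 3.2274]]
  r_p     = [-0.651, 0.6591, -0.086]
Written out (R1..R3):
  (R1) 3.2274 phi_1 - 0.651 phi_2 + 0.6591 phi_3 = -0.651
  (R2) -0.651 phi_1 + 3.2274 phi_2 - 0.651 phi_3 = 0.6591
  (R3) 0.6591 phi_1 - 0.651 phi_2 + 3.2274 phi_3 = -0.086
Gaussian elimination:
  R2 <- R2 - (-0.651/3.2274) R1 = R2 - (-0.20171) R1:  3.096087 phi_2 - 0.518053 phi_3 = 0.527787
  R3 <- R3 - (0.6591/3.2274) R1 = R3 - (0.20422) R1:  -0.518053 phi_2 + 3.092799 phi_3 = 0.046947
  R3 <- R3 - (-0.518053/3.096087) R2 = R3 - (-0.167325) R2:  3.006115 phi_3 = 0.135259
Back-substitution:
  phi_hat_3 = 0.135259 / 3.006115 = 0.044995
  phi_hat_2 = (0.527787 - (-0.518053)(0.044995)) / 3.096087 = 0.177998
  phi_hat_1 = (-0.651 - (-0.651)(0.177998) - (0.6591)(0.044995)) / 3.2274 = -0.174995
So phi_hat = [-0.1750, 0.1780, 0.0450].
Therefore phi_hat_2 = 0.1780.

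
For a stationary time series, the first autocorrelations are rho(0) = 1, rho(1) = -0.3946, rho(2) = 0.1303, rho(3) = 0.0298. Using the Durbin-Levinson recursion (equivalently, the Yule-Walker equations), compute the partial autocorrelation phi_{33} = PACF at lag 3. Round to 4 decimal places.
\phi_{33} = 0.0840

The PACF at lag k is phi_{kk}, the last component of the solution
to the Yule-Walker system G_k phi = r_k where
  (G_k)_{ij} = rho(|i - j|), (r_k)_i = rho(i), i,j = 1..k.
Equivalently, Durbin-Levinson gives phi_{kk} iteratively:
  phi_{11} = rho(1)
  phi_{kk} = [rho(k) - sum_{j=1..k-1} phi_{k-1,j} rho(k-j)]
            / [1 - sum_{j=1..k-1} phi_{k-1,j} rho(j)],
  phi_{k,j} = phi_{k-1,j} - phi_{kk} phi_{k-1,k-j},  j = 1..k-1.
Step k = 1:
  phi_11 = rho(1) = -0.3946.
Step k = 2:
  phi_22 = [rho(2) - phi_11 rho(1)] / [1 - phi_11 rho(1)] = [0.1303 - (-0.3946)(-0.3946)] / [1 - (-0.3946)(-0.3946)]
         = -0.02540916 / 0.84429084 = -0.030095.
  Update: phi_21 = phi_11 - phi_22 phi_11 = -0.3946 - (-0.030095)(-0.3946) = -0.406476.
Step k = 3:
  phi_33 = [rho(3) - phi_21 rho(2) - phi_22 rho(1)] / [1 - phi_21 rho(1) - phi_22 rho(2)]
    numerator   = 0.0298 - (-0.406476)(0.1303) - (-0.030095)(-0.3946) = 0.07088818
    denominator = 1 - (-0.406476)(-0.3946) - (-0.030095)(0.1303) = 0.84352614
  phi_33 = 0.07088818 / 0.84352614 = 0.084.
Therefore phi_{33} = 0.0840.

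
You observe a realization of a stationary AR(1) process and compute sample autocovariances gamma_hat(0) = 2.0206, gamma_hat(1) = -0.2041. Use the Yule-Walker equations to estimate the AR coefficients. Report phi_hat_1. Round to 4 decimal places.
\hat\phi_{1} = -0.1010

The Yule-Walker equations for an AR(p) process read, in matrix form,
  Gamma_p phi = r_p,   with   (Gamma_p)_{ij} = gamma(|i - j|),
                       (r_p)_i = gamma(i),   i,j = 1..p.
Substitute the sample gammas (Toeplitz matrix and right-hand side of size 1):
  Gamma_p = [[2.0206]]
  r_p     = [-0.2041]
With p = 1 this is the single equation gamma(0) phi_1 = gamma(1):
  phi_hat_1 = gamma(1) / gamma(0) = -0.2041 / 2.0206 = -0.1010.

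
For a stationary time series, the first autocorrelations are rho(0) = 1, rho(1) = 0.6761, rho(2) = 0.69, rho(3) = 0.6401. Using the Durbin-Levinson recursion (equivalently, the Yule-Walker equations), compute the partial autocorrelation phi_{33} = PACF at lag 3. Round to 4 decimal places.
\phi_{33} = 0.1889

The PACF at lag k is phi_{kk}, the last component of the solution
to the Yule-Walker system G_k phi = r_k where
  (G_k)_{ij} = rho(|i - j|), (r_k)_i = rho(i), i,j = 1..k.
Equivalently, Durbin-Levinson gives phi_{kk} iteratively:
  phi_{11} = rho(1)
  phi_{kk} = [rho(k) - sum_{j=1..k-1} phi_{k-1,j} rho(k-j)]
            / [1 - sum_{j=1..k-1} phi_{k-1,j} rho(j)],
  phi_{k,j} = phi_{k-1,j} - phi_{kk} phi_{k-1,k-j},  j = 1..k-1.
Step k = 1:
  phi_11 = rho(1) = 0.6761.
Step k = 2:
  phi_22 = [rho(2) - phi_11 rho(1)] / [1 - phi_11 rho(1)] = [0.69 - (0.6761)(0.6761)] / [1 - (0.6761)(0.6761)]
         = 0.23288879 / 0.54288879 = 0.428981.
  Update: phi_21 = phi_11 - phi_22 phi_11 = 0.6761 - (0.428981)(0.6761) = 0.386066.
Step k = 3:
  phi_33 = [rho(3) - phi_21 rho(2) - phi_22 rho(1)] / [1 - phi_21 rho(1) - phi_22 rho(2)]
    numerator   = 0.6401 - (0.386066)(0.69) - (0.428981)(0.6761) = 0.08368052
    denominator = 1 - (0.386066)(0.6761) - (0.428981)(0.69) = 0.442984
  phi_33 = 0.08368052 / 0.442984 = 0.1889.
Therefore phi_{33} = 0.1889.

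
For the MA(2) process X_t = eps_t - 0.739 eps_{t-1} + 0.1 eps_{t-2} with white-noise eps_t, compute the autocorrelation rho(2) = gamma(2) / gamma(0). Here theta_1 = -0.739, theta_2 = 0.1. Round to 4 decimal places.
\rho(2) = 0.0643

For an MA(q) process with theta_0 = 1, the autocovariance is
  gamma(k) = sigma^2 * sum_{i=0..q-k} theta_i * theta_{i+k},
and rho(k) = gamma(k) / gamma(0). Sigma^2 cancels.
  numerator   = (1)*(0.1) = 0.1.
  denominator = (1)^2 + (-0.739)^2 + (0.1)^2 = 1.556121.
  rho(2) = 0.1 / 1.556121 = 0.0643.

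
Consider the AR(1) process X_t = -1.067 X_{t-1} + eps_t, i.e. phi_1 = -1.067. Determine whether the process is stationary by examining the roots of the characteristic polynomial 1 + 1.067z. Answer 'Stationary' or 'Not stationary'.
\text{Not stationary}

The AR(p) characteristic polynomial is P(z) = 1 + 1.067z.
Stationarity requires all roots to lie outside the unit circle, i.e. |z| > 1 for every root.
This is linear in z: 1 + (1.067) z = 0  =>  z = -1/(1.067) = -0.937207,  |z| = 0.937207.
Moduli of all roots: 0.9372.
All moduli strictly greater than 1? No.
Verdict: Not stationary.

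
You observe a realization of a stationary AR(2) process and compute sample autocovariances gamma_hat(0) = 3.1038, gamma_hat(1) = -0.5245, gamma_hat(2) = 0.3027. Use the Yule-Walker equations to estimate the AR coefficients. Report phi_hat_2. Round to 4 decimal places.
\hat\phi_{2} = 0.0710

The Yule-Walker equations for an AR(p) process read, in matrix form,
  Gamma_p phi = r_p,   with   (Gamma_p)_{ij} = gamma(|i - j|),
                       (r_p)_i = gamma(i),   i,j = 1..p.
Substitute the sample gammas (Toeplitz matrix and right-hand side of size 2):
  Gamma_p = [[3.1038, -0.5245], [-0.5245, 3.1038]]
  r_p     = [-0.5245, 0.3027]
Written out:
  3.1038 phi_1 - 0.5245 phi_2 = -0.5245
  -0.5245 phi_1 + 3.1038 phi_2 = 0.3027
Solve by Cramer's rule:
  det = gamma(0)^2 - gamma(1)^2 = (3.1038)^2 - (-0.5245)^2 = 9.63357444 - 0.27510025 = 9.35847419
  phi_hat_1 = [gamma(1) gamma(0) - gamma(1) gamma(2)] / det = [(-0.5245)(3.1038) - (-0.5245)(0.3027)] / 9.35847419 = -1.46917695 / 9.35847419 = -0.157
  phi_hat_2 = [gamma(0) gamma(2) - gamma(1)^2] / det = [(3.1038)(0.3027) - (-0.5245)^2] / 9.35847419 = 0.66442001 / 9.35847419 = 0.071
So phi_hat = [-0.1570, 0.0710].
Therefore phi_hat_2 = 0.0710.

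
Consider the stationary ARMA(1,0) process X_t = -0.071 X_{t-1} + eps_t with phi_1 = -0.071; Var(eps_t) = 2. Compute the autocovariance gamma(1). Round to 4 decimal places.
\gamma(1) = -0.1427

Multiply the model equation by X_{t-k} and take expectations. With theta_0 = psi_0 = 1 and psi_j the MA(infinity) weights, this gives
  gamma(k) - sum_i phi_i gamma(k-i) = c_k,
  c_k = sigma^2 * sum_{j=k..q} theta_j psi_{j-k}   (c_k = 0 for k > q),
using gamma(-m) = gamma(m).
Pure AR (q = 0): c_0 = sigma^2 = 2, c_k = 0 for k >= 1.
Equations for k = 0 and k = 1 (AR order 1):
  gamma(0) = phi_1 gamma(1) + c_0
  gamma(1) = phi_1 gamma(0) + c_1
Substituting the second into the first: gamma(0) (1 - phi_1^2) = c_0 + phi_1 c_1, so
  gamma(0) = c_0 / (1 - phi_1^2) = 2 / (1 - (-0.071)^2) = 2 / 0.994959 = 2.010133.
  gamma(1) = phi_1 gamma(0) = (-0.071)(2.010133) = -0.142719.
Therefore gamma(1) = -0.1427 (to 4 decimal places).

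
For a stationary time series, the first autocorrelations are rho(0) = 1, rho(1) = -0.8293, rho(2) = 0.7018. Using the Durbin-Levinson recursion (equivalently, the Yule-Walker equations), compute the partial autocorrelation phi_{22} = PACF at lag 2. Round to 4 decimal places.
\phi_{22} = 0.0450

The PACF at lag k is phi_{kk}, the last component of the solution
to the Yule-Walker system G_k phi = r_k where
  (G_k)_{ij} = rho(|i - j|), (r_k)_i = rho(i), i,j = 1..k.
Equivalently, Durbin-Levinson gives phi_{kk} iteratively:
  phi_{11} = rho(1)
  phi_{kk} = [rho(k) - sum_{j=1..k-1} phi_{k-1,j} rho(k-j)]
            / [1 - sum_{j=1..k-1} phi_{k-1,j} rho(j)],
  phi_{k,j} = phi_{k-1,j} - phi_{kk} phi_{k-1,k-j},  j = 1..k-1.
Step k = 1:
  phi_11 = rho(1) = -0.8293.
Step k = 2:
  phi_22 = [rho(2) - phi_11 rho(1)] / [1 - phi_11 rho(1)] = [0.7018 - (-0.8293)(-0.8293)] / [1 - (-0.8293)(-0.8293)]
         = 0.01406151 / 0.31226151 = 0.045.
Therefore phi_{22} = 0.0450.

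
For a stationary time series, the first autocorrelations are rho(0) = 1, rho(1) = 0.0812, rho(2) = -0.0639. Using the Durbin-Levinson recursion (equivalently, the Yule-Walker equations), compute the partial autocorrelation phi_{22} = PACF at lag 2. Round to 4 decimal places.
\phi_{22} = -0.0710

The PACF at lag k is phi_{kk}, the last component of the solution
to the Yule-Walker system G_k phi = r_k where
  (G_k)_{ij} = rho(|i - j|), (r_k)_i = rho(i), i,j = 1..k.
Equivalently, Durbin-Levinson gives phi_{kk} iteratively:
  phi_{11} = rho(1)
  phi_{kk} = [rho(k) - sum_{j=1..k-1} phi_{k-1,j} rho(k-j)]
            / [1 - sum_{j=1..k-1} phi_{k-1,j} rho(j)],
  phi_{k,j} = phi_{k-1,j} - phi_{kk} phi_{k-1,k-j},  j = 1..k-1.
Step k = 1:
  phi_11 = rho(1) = 0.0812.
Step k = 2:
  phi_22 = [rho(2) - phi_11 rho(1)] / [1 - phi_11 rho(1)] = [-0.0639 - (0.0812)(0.0812)] / [1 - (0.0812)(0.0812)]
         = -0.07049344 / 0.99340656 = -0.071.
Therefore phi_{22} = -0.0710.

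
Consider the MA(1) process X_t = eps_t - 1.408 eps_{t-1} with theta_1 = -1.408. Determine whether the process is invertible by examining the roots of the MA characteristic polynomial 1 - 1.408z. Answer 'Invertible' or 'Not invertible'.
\text{Not invertible}

The MA(q) characteristic polynomial is P(z) = 1 - 1.408z.
Invertibility requires all roots to lie outside the unit circle, i.e. |z| > 1 for every root.
This is linear in z: 1 + (-1.408) z = 0  =>  z = -1/(-1.408) = 0.710227,  |z| = 0.710227.
Moduli of all roots: 0.7102.
All moduli strictly greater than 1? No.
Verdict: Not invertible.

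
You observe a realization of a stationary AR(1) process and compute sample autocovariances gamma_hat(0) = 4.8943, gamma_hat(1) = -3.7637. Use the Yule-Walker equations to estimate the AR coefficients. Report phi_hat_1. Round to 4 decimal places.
\hat\phi_{1} = -0.7690

The Yule-Walker equations for an AR(p) process read, in matrix form,
  Gamma_p phi = r_p,   with   (Gamma_p)_{ij} = gamma(|i - j|),
                       (r_p)_i = gamma(i),   i,j = 1..p.
Substitute the sample gammas (Toeplitz matrix and right-hand side of size 1):
  Gamma_p = [[4.8943]]
  r_p     = [-3.7637]
With p = 1 this is the single equation gamma(0) phi_1 = gamma(1):
  phi_hat_1 = gamma(1) / gamma(0) = -3.7637 / 4.8943 = -0.7690.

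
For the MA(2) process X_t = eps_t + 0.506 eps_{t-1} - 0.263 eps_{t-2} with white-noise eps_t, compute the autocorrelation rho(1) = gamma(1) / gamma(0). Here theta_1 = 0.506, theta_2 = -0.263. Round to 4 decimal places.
\rho(1) = 0.2814

For an MA(q) process with theta_0 = 1, the autocovariance is
  gamma(k) = sigma^2 * sum_{i=0..q-k} theta_i * theta_{i+k},
and rho(k) = gamma(k) / gamma(0). Sigma^2 cancels.
  numerator   = (1)*(0.506) + (0.506)*(-0.263) = 0.372922.
  denominator = (1)^2 + (0.506)^2 + (-0.263)^2 = 1.325205.
  rho(1) = 0.372922 / 1.325205 = 0.2814.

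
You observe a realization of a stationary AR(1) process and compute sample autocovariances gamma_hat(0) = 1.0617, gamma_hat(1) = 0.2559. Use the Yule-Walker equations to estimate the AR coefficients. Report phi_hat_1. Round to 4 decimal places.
\hat\phi_{1} = 0.2410

The Yule-Walker equations for an AR(p) process read, in matrix form,
  Gamma_p phi = r_p,   with   (Gamma_p)_{ij} = gamma(|i - j|),
                       (r_p)_i = gamma(i),   i,j = 1..p.
Substitute the sample gammas (Toeplitz matrix and right-hand side of size 1):
  Gamma_p = [[1.0617]]
  r_p     = [0.2559]
With p = 1 this is the single equation gamma(0) phi_1 = gamma(1):
  phi_hat_1 = gamma(1) / gamma(0) = 0.2559 / 1.0617 = 0.2410.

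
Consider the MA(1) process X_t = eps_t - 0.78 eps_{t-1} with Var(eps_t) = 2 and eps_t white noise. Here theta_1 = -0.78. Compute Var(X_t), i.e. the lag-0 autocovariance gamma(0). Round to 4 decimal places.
\gamma(0) = 3.2168

For an MA(q) process X_t = eps_t + sum_i theta_i eps_{t-i} with
Var(eps_t) = sigma^2, the variance is
  gamma(0) = sigma^2 * (1 + sum_i theta_i^2).
  sum_i theta_i^2 = (-0.78)^2 = 0.6084.
  gamma(0) = 2 * (1 + 0.6084) = 2 * 1.6084 = 3.2168.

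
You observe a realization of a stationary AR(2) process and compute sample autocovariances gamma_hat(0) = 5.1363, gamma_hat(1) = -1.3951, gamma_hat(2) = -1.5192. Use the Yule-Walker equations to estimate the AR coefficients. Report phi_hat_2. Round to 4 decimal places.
\hat\phi_{2} = -0.3990

The Yule-Walker equations for an AR(p) process read, in matrix form,
  Gamma_p phi = r_p,   with   (Gamma_p)_{ij} = gamma(|i - j|),
                       (r_p)_i = gamma(i),   i,j = 1..p.
Substitute the sample gammas (Toeplitz matrix and right-hand side of size 2):
  Gamma_p = [[5.1363, -1.3951], [-1.3951, 5.1363]]
  r_p     = [-1.3951, -1.5192]
Written out:
  5.1363 phi_1 - 1.3951 phi_2 = -1.3951
  -1.3951 phi_1 + 5.1363 phi_2 = -1.5192
Solve by Cramer's rule:
  det = gamma(0)^2 - gamma(1)^2 = (5.1363)^2 - (-1.3951)^2 = 26.38157769 - 1.94630401 = 24.43527368
  phi_hat_1 = [gamma(1) gamma(0) - gamma(1) gamma(2)] / det = [(-1.3951)(5.1363) - (-1.3951)(-1.5192)] / 24.43527368 = -9.28508805 / 24.43527368 = -0.38
  phi_hat_2 = [gamma(0) gamma(2) - gamma(1)^2] / det = [(5.1363)(-1.5192) - (-1.3951)^2] / 24.43527368 = -9.74937097 / 24.43527368 = -0.399
So phi_hat = [-0.3800, -0.3990].
Therefore phi_hat_2 = -0.3990.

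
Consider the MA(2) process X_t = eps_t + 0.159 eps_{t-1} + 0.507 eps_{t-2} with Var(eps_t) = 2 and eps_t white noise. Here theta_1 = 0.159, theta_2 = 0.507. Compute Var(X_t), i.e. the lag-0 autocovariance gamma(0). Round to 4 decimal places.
\gamma(0) = 2.5647

For an MA(q) process X_t = eps_t + sum_i theta_i eps_{t-i} with
Var(eps_t) = sigma^2, the variance is
  gamma(0) = sigma^2 * (1 + sum_i theta_i^2).
  sum_i theta_i^2 = (0.159)^2 + (0.507)^2 = 0.025281 + 0.257049 = 0.28233.
  gamma(0) = 2 * (1 + 0.28233) = 2 * 1.28233 = 2.56466, which rounds to 2.5647.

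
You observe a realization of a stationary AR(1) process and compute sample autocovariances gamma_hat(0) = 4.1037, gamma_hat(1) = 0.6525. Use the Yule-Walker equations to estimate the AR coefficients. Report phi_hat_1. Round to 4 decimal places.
\hat\phi_{1} = 0.1590

The Yule-Walker equations for an AR(p) process read, in matrix form,
  Gamma_p phi = r_p,   with   (Gamma_p)_{ij} = gamma(|i - j|),
                       (r_p)_i = gamma(i),   i,j = 1..p.
Substitute the sample gammas (Toeplitz matrix and right-hand side of size 1):
  Gamma_p = [[4.1037]]
  r_p     = [0.6525]
With p = 1 this is the single equation gamma(0) phi_1 = gamma(1):
  phi_hat_1 = gamma(1) / gamma(0) = 0.6525 / 4.1037 = 0.1590.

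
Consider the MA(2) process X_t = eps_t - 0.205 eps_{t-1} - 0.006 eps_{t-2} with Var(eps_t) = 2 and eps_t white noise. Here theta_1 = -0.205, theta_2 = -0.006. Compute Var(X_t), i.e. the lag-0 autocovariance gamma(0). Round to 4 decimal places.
\gamma(0) = 2.0841

For an MA(q) process X_t = eps_t + sum_i theta_i eps_{t-i} with
Var(eps_t) = sigma^2, the variance is
  gamma(0) = sigma^2 * (1 + sum_i theta_i^2).
  sum_i theta_i^2 = (-0.205)^2 + (-0.006)^2 = 0.042025 + 0.000036 = 0.042061.
  gamma(0) = 2 * (1 + 0.042061) = 2 * 1.042061 = 2.084122, which rounds to 2.0841.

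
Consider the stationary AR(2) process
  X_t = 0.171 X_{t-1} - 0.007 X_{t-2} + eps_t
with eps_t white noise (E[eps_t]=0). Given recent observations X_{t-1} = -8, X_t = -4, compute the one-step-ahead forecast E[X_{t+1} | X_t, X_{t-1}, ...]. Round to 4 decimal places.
E[X_{t+1} \mid \mathcal F_t] = -0.6280

For an AR(p) model X_t = c + sum_i phi_i X_{t-i} + eps_t, the
one-step-ahead conditional mean is
  E[X_{t+1} | X_t, ...] = c + sum_i phi_i X_{t+1-i}.
Substitute known values:
  E[X_{t+1} | ...] = (0.171) * (-4) + (-0.007) * (-8)
                   = -0.6280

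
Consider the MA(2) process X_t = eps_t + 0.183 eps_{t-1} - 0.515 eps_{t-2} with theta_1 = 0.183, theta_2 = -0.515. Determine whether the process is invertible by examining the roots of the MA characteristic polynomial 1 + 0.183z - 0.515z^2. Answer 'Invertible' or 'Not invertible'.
\text{Invertible}

The MA(q) characteristic polynomial is P(z) = 1 + 0.183z - 0.515z^2.
Invertibility requires all roots to lie outside the unit circle, i.e. |z| > 1 for every root.
Set 1 + (0.183) z + (-0.515) z^2 = 0, i.e. a z^2 + b z + c = 0 with a = -0.515, b = 0.183, c = 1.
Discriminant D = b^2 - 4ac = (0.183)^2 - 4*(-0.515)*1 = 0.033489 - (-2.06) = 2.093489.
D >= 0, so the roots are real: z = (-b +/- sqrt(D)) / (2a) = (-0.183 +/- 1.446889) / (-1.03).
  z_1 = (-0.183 + 1.446889) / (-1.03) = -1.2271,   |z_1| = 1.2271.
  z_2 = (-0.183 - 1.446889) / (-1.03) = 1.5824,   |z_2| = 1.5824.
Moduli of all roots: 1.2271, 1.5824.
All moduli strictly greater than 1? Yes.
Verdict: Invertible.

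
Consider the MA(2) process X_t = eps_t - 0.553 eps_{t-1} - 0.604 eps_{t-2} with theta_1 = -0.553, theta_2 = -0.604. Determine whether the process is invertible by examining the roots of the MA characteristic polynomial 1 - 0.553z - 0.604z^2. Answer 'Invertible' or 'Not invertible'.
\text{Not invertible}

The MA(q) characteristic polynomial is P(z) = 1 - 0.553z - 0.604z^2.
Invertibility requires all roots to lie outside the unit circle, i.e. |z| > 1 for every root.
Set 1 + (-0.553) z + (-0.604) z^2 = 0, i.e. a z^2 + b z + c = 0 with a = -0.604, b = -0.553, c = 1.
Discriminant D = b^2 - 4ac = (-0.553)^2 - 4*(-0.604)*1 = 0.305809 - (-2.416) = 2.721809.
D >= 0, so the roots are real: z = (-b +/- sqrt(D)) / (2a) = (0.553 +/- 1.649791) / (-1.208).
  z_1 = (0.553 + 1.649791) / (-1.208) = -1.8235,   |z_1| = 1.8235.
  z_2 = (0.553 - 1.649791) / (-1.208) = 0.9079,   |z_2| = 0.9079.
Moduli of all roots: 1.8235, 0.9079.
All moduli strictly greater than 1? No.
Verdict: Not invertible.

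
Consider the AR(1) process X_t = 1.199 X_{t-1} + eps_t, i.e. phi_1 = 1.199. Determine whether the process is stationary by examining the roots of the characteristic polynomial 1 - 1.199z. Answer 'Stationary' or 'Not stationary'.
\text{Not stationary}

The AR(p) characteristic polynomial is P(z) = 1 - 1.199z.
Stationarity requires all roots to lie outside the unit circle, i.e. |z| > 1 for every root.
This is linear in z: 1 + (-1.199) z = 0  =>  z = -1/(-1.199) = 0.834028,  |z| = 0.834028.
Moduli of all roots: 0.8340.
All moduli strictly greater than 1? No.
Verdict: Not stationary.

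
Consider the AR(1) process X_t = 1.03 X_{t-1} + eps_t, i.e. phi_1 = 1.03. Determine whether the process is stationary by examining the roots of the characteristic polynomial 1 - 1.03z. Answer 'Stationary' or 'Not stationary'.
\text{Not stationary}

The AR(p) characteristic polynomial is P(z) = 1 - 1.03z.
Stationarity requires all roots to lie outside the unit circle, i.e. |z| > 1 for every root.
This is linear in z: 1 + (-1.03) z = 0  =>  z = -1/(-1.03) = 0.970874,  |z| = 0.970874.
Moduli of all roots: 0.9709.
All moduli strictly greater than 1? No.
Verdict: Not stationary.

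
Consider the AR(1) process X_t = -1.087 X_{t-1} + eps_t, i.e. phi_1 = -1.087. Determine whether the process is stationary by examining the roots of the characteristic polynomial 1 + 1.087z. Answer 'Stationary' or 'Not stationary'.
\text{Not stationary}

The AR(p) characteristic polynomial is P(z) = 1 + 1.087z.
Stationarity requires all roots to lie outside the unit circle, i.e. |z| > 1 for every root.
This is linear in z: 1 + (1.087) z = 0  =>  z = -1/(1.087) = -0.919963,  |z| = 0.919963.
Moduli of all roots: 0.9200.
All moduli strictly greater than 1? No.
Verdict: Not stationary.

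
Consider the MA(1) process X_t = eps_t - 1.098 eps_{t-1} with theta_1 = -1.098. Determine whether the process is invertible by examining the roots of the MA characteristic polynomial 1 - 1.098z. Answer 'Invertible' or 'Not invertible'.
\text{Not invertible}

The MA(q) characteristic polynomial is P(z) = 1 - 1.098z.
Invertibility requires all roots to lie outside the unit circle, i.e. |z| > 1 for every root.
This is linear in z: 1 + (-1.098) z = 0  =>  z = -1/(-1.098) = 0.910747,  |z| = 0.910747.
Moduli of all roots: 0.9107.
All moduli strictly greater than 1? No.
Verdict: Not invertible.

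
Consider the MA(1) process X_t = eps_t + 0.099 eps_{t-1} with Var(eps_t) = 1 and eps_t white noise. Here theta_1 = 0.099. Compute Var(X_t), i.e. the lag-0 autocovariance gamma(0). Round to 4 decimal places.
\gamma(0) = 1.0098

For an MA(q) process X_t = eps_t + sum_i theta_i eps_{t-i} with
Var(eps_t) = sigma^2, the variance is
  gamma(0) = sigma^2 * (1 + sum_i theta_i^2).
  sum_i theta_i^2 = (0.099)^2 = 0.009801.
  gamma(0) = 1 * (1 + 0.009801) = 1 * 1.009801 = 1.009801, which rounds to 1.0098.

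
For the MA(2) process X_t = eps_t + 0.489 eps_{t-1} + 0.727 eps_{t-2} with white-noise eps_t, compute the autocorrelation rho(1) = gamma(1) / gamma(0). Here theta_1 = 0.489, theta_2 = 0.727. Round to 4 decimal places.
\rho(1) = 0.4778

For an MA(q) process with theta_0 = 1, the autocovariance is
  gamma(k) = sigma^2 * sum_{i=0..q-k} theta_i * theta_{i+k},
and rho(k) = gamma(k) / gamma(0). Sigma^2 cancels.
  numerator   = (1)*(0.489) + (0.489)*(0.727) = 0.844503.
  denominator = (1)^2 + (0.489)^2 + (0.727)^2 = 1.76765.
  rho(1) = 0.844503 / 1.76765 = 0.4778.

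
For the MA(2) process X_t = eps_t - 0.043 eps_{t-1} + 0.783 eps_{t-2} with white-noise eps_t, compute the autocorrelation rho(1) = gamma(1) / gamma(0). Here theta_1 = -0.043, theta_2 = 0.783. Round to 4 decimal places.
\rho(1) = -0.0475

For an MA(q) process with theta_0 = 1, the autocovariance is
  gamma(k) = sigma^2 * sum_{i=0..q-k} theta_i * theta_{i+k},
and rho(k) = gamma(k) / gamma(0). Sigma^2 cancels.
  numerator   = (1)*(-0.043) + (-0.043)*(0.783) = -0.076669.
  denominator = (1)^2 + (-0.043)^2 + (0.783)^2 = 1.614938.
  rho(1) = -0.076669 / 1.614938 = -0.0475.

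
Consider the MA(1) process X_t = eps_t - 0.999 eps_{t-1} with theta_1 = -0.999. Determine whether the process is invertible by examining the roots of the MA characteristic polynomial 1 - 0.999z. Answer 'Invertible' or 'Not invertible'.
\text{Invertible}

The MA(q) characteristic polynomial is P(z) = 1 - 0.999z.
Invertibility requires all roots to lie outside the unit circle, i.e. |z| > 1 for every root.
This is linear in z: 1 + (-0.999) z = 0  =>  z = -1/(-0.999) = 1.001001,  |z| = 1.001001.
Moduli of all roots: 1.0010.
All moduli strictly greater than 1? Yes.
Verdict: Invertible.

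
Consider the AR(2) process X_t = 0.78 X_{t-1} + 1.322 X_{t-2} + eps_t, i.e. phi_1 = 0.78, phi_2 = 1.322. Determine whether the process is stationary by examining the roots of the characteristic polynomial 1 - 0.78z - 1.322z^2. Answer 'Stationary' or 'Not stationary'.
\text{Not stationary}

The AR(p) characteristic polynomial is P(z) = 1 - 0.78z - 1.322z^2.
Stationarity requires all roots to lie outside the unit circle, i.e. |z| > 1 for every root.
Set 1 + (-0.78) z + (-1.322) z^2 = 0, i.e. a z^2 + b z + c = 0 with a = -1.322, b = -0.78, c = 1.
Discriminant D = b^2 - 4ac = (-0.78)^2 - 4*(-1.322)*1 = 0.6084 - (-5.288) = 5.8964.
D >= 0, so the roots are real: z = (-b +/- sqrt(D)) / (2a) = (0.78 +/- 2.42825) / (-2.644).
  z_1 = (0.78 + 2.42825) / (-2.644) = -1.2134,   |z_1| = 1.2134.
  z_2 = (0.78 - 2.42825) / (-2.644) = 0.6234,   |z_2| = 0.6234.
Moduli of all roots: 1.2134, 0.6234.
All moduli strictly greater than 1? No.
Verdict: Not stationary.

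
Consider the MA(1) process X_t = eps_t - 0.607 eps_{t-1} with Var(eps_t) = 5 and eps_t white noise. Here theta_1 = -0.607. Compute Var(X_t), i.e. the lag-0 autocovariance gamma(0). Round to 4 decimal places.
\gamma(0) = 6.8422

For an MA(q) process X_t = eps_t + sum_i theta_i eps_{t-i} with
Var(eps_t) = sigma^2, the variance is
  gamma(0) = sigma^2 * (1 + sum_i theta_i^2).
  sum_i theta_i^2 = (-0.607)^2 = 0.368449.
  gamma(0) = 5 * (1 + 0.368449) = 5 * 1.368449 = 6.842245, which rounds to 6.8422.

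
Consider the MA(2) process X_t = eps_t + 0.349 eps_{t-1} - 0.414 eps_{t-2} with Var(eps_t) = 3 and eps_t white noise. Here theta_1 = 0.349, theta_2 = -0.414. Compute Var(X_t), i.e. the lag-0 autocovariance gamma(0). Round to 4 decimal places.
\gamma(0) = 3.8796

For an MA(q) process X_t = eps_t + sum_i theta_i eps_{t-i} with
Var(eps_t) = sigma^2, the variance is
  gamma(0) = sigma^2 * (1 + sum_i theta_i^2).
  sum_i theta_i^2 = (0.349)^2 + (-0.414)^2 = 0.121801 + 0.171396 = 0.293197.
  gamma(0) = 3 * (1 + 0.293197) = 3 * 1.293197 = 3.879591, which rounds to 3.8796.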